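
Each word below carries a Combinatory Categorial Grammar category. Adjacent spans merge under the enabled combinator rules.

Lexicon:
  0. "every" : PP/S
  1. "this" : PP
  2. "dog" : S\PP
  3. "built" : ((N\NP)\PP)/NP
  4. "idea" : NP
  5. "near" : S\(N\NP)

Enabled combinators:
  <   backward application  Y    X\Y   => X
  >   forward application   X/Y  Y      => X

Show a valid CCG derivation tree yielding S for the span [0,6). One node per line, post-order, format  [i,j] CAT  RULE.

[0,1] PP/S  lex  "every"
[1,2] PP  lex  "this"
[2,3] S\PP  lex  "dog"
[1,3] S  <  k=2
[0,3] PP  >  k=1
[3,4] ((N\NP)\PP)/NP  lex  "built"
[4,5] NP  lex  "idea"
[3,5] (N\NP)\PP  >  k=4
[0,5] N\NP  <  k=3
[5,6] S\(N\NP)  lex  "near"
[0,6] S  <  k=5

[0,6] S   <
  [0,5] N\NP   <
    [0,3] PP   >
      [0,1] "every" : PP/S
      [1,3] S   <
        [1,2] "this" : PP
        [2,3] "dog" : S\PP
    [3,5] (N\NP)\PP   >
      [3,4] "built" : ((N\NP)\PP)/NP
      [4,5] "idea" : NP
  [5,6] "near" : S\(N\NP)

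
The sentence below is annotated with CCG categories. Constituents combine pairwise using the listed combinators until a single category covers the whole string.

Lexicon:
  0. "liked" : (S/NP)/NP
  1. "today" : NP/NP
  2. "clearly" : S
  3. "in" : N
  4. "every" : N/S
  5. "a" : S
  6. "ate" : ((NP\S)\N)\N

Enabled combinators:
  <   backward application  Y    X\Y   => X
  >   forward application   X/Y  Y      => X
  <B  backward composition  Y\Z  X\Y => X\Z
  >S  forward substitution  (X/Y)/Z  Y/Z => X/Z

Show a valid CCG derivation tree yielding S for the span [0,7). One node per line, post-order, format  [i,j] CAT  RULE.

[0,1] (S/NP)/NP  lex  "liked"
[1,2] NP/NP  lex  "today"
[0,2] S/NP  >S  k=1
[2,3] S  lex  "clearly"
[3,4] N  lex  "in"
[4,5] N/S  lex  "every"
[5,6] S  lex  "a"
[4,6] N  >  k=5
[6,7] ((NP\S)\N)\N  lex  "ate"
[4,7] (NP\S)\N  <  k=6
[3,7] NP\S  <  k=4
[2,7] NP  <  k=3
[0,7] S  >  k=2

[0,7] S   >
  [0,2] S/NP   >S
    [0,1] "liked" : (S/NP)/NP
    [1,2] "today" : NP/NP
  [2,7] NP   <
    [2,3] "clearly" : S
    [3,7] NP\S   <
      [3,4] "in" : N
      [4,7] (NP\S)\N   <
        [4,6] N   >
          [4,5] "every" : N/S
          [5,6] "a" : S
        [6,7] "ate" : ((NP\S)\N)\N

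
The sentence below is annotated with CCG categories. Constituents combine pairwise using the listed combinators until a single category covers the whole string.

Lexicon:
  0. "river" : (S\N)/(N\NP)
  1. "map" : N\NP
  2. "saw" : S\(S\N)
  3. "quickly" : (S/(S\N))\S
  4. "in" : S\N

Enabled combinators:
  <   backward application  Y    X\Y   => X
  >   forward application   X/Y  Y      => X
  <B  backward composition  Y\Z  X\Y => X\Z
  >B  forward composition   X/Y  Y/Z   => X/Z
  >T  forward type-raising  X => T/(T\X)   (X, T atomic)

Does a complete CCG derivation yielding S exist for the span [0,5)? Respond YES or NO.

[0,5] S   >
  [0,4] S/(S\N)   <
    [0,3] S   <
      [0,2] S\N   >
        [0,1] "river" : (S\N)/(N\NP)
        [1,2] "map" : N\NP
      [2,3] "saw" : S\(S\N)
    [3,4] "quickly" : (S/(S\N))\S
  [4,5] "in" : S\N

YES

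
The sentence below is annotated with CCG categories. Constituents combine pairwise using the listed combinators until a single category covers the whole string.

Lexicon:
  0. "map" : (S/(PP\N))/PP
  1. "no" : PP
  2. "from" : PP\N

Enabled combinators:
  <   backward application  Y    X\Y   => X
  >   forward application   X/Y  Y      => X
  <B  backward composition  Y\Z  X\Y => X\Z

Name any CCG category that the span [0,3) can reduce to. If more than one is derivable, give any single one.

S

[0,3] S   >
  [0,2] S/(PP\N)   >
    [0,1] "map" : (S/(PP\N))/PP
    [1,2] "no" : PP
  [2,3] "from" : PP\N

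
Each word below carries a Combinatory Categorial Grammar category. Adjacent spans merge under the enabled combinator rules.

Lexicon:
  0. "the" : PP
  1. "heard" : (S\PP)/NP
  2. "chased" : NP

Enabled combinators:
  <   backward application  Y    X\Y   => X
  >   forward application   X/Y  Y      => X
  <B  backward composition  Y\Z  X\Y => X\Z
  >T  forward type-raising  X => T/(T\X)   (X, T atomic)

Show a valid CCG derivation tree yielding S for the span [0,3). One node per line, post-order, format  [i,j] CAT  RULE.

[0,1] PP  lex  "the"
[0,1] S/(S\PP)  >T
[1,2] (S\PP)/NP  lex  "heard"
[2,3] NP  lex  "chased"
[1,3] S\PP  >  k=2
[0,3] S  >  k=1

[0,3] S   >
  [0,1] S/(S\PP)   >T
    [0,1] "the" : PP
  [1,3] S\PP   >
    [1,2] "heard" : (S\PP)/NP
    [2,3] "chased" : NP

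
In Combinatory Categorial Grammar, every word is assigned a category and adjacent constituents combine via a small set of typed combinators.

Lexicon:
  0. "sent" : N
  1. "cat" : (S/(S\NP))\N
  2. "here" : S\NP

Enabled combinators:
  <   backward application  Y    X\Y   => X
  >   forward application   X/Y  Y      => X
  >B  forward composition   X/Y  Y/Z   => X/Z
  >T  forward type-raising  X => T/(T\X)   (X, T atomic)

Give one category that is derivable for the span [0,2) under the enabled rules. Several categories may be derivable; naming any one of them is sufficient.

S/(S\NP)

[0,3] S   >
  [0,2] S/(S\NP)   <
    [0,1] "sent" : N
    [1,2] "cat" : (S/(S\NP))\N
  [2,3] "here" : S\NP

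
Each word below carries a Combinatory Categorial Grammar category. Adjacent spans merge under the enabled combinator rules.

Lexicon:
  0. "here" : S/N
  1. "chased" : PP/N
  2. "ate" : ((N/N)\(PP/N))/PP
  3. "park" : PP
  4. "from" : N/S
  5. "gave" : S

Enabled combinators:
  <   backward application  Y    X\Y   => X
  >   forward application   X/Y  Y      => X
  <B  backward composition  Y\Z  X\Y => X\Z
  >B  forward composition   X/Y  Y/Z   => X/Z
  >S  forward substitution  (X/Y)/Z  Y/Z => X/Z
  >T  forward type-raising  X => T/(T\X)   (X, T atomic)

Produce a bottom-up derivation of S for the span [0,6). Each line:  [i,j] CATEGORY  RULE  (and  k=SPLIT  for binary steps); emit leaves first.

[0,1] S/N  lex  "here"
[1,2] PP/N  lex  "chased"
[2,3] ((N/N)\(PP/N))/PP  lex  "ate"
[3,4] PP  lex  "park"
[2,4] (N/N)\(PP/N)  >  k=3
[1,4] N/N  <  k=2
[0,4] S/N  >B  k=1
[4,5] N/S  lex  "from"
[5,6] S  lex  "gave"
[4,6] N  >  k=5
[0,6] S  >  k=4

[0,6] S   >
  [0,4] S/N   >B
    [0,1] "here" : S/N
    [1,4] N/N   <
      [1,2] "chased" : PP/N
      [2,4] (N/N)\(PP/N)   >
        [2,3] "ate" : ((N/N)\(PP/N))/PP
        [3,4] "park" : PP
  [4,6] N   >
    [4,5] "from" : N/S
    [5,6] "gave" : S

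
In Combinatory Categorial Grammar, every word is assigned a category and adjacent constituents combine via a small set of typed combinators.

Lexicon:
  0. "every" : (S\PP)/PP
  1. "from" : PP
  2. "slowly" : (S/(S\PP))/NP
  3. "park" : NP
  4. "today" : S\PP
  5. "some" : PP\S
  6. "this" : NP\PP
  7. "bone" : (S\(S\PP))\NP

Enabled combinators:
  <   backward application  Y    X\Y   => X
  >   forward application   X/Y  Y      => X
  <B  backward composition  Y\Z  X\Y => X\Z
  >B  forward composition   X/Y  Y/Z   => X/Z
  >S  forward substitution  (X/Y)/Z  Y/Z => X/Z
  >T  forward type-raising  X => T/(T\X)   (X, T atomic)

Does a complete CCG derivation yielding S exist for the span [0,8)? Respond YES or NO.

YES

[0,8] S   <
  [0,2] S\PP   >
    [0,1] "every" : (S\PP)/PP
    [1,2] "from" : PP
  [2,8] S\(S\PP)   <
    [2,7] NP   <
      [2,6] PP   <
        [2,5] S   >
          [2,4] S/(S\PP)   >
            [2,3] "slowly" : (S/(S\PP))/NP
            [3,4] "park" : NP
          [4,5] "today" : S\PP
        [5,6] "some" : PP\S
      [6,7] "this" : NP\PP
    [7,8] "bone" : (S\(S\PP))\NP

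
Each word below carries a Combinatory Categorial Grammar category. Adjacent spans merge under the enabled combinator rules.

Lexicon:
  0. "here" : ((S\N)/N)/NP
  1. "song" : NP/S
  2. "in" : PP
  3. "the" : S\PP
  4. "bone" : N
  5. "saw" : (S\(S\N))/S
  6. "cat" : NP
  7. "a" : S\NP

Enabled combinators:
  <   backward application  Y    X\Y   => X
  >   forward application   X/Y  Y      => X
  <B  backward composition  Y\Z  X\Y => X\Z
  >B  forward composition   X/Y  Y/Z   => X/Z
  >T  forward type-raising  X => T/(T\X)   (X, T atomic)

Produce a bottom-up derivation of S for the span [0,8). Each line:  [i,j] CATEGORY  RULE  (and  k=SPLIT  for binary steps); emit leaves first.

[0,8] S   <
  [0,5] S\N   >
    [0,4] (S\N)/N   >
      [0,1] "here" : ((S\N)/N)/NP
      [1,4] NP   >
        [1,2] "song" : NP/S
        [2,4] S   >
          [2,3] S/(S\PP)   >T
            [2,3] "in" : PP
          [3,4] "the" : S\PP
    [4,5] "bone" : N
  [5,8] S\(S\N)   >
    [5,6] "saw" : (S\(S\N))/S
    [6,8] S   <
      [6,7] "cat" : NP
      [7,8] "a" : S\NP

[0,1] ((S\N)/N)/NP  lex  "here"
[1,2] NP/S  lex  "song"
[2,3] PP  lex  "in"
[2,3] S/(S\PP)  >T
[3,4] S\PP  lex  "the"
[2,4] S  >  k=3
[1,4] NP  >  k=2
[0,4] (S\N)/N  >  k=1
[4,5] N  lex  "bone"
[0,5] S\N  >  k=4
[5,6] (S\(S\N))/S  lex  "saw"
[6,7] NP  lex  "cat"
[7,8] S\NP  lex  "a"
[6,8] S  <  k=7
[5,8] S\(S\N)  >  k=6
[0,8] S  <  k=5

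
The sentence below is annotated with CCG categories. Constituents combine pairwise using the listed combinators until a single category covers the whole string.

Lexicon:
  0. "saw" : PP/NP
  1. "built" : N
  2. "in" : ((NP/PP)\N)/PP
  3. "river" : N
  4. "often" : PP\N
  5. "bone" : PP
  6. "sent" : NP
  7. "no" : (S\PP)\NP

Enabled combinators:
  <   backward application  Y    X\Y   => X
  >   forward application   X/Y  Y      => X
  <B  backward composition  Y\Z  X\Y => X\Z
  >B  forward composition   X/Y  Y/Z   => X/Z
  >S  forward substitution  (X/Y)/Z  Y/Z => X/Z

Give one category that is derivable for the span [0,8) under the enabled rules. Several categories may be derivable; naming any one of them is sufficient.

[0,8] S   <
  [0,6] PP   >
    [0,1] "saw" : PP/NP
    [1,6] NP   >
      [1,5] NP/PP   <
        [1,2] "built" : N
        [2,5] (NP/PP)\N   >
          [2,3] "in" : ((NP/PP)\N)/PP
          [3,5] PP   <
            [3,4] "river" : N
            [4,5] "often" : PP\N
      [5,6] "bone" : PP
  [6,8] S\PP   <
    [6,7] "sent" : NP
    [7,8] "no" : (S\PP)\NP

S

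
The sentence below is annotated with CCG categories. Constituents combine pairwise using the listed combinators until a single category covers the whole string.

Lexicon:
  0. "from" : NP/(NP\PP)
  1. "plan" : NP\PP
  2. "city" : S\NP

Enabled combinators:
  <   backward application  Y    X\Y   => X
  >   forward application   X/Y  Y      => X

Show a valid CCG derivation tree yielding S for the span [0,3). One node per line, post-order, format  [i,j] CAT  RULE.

[0,1] NP/(NP\PP)  lex  "from"
[1,2] NP\PP  lex  "plan"
[0,2] NP  >  k=1
[2,3] S\NP  lex  "city"
[0,3] S  <  k=2

[0,3] S   <
  [0,2] NP   >
    [0,1] "from" : NP/(NP\PP)
    [1,2] "plan" : NP\PP
  [2,3] "city" : S\NP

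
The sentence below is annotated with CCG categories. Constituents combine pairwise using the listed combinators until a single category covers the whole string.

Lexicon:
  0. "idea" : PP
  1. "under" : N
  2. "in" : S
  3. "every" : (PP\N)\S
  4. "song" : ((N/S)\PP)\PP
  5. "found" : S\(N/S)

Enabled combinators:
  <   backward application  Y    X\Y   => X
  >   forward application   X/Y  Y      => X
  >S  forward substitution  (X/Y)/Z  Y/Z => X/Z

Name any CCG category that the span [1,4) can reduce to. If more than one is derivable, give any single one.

PP

[0,6] S   <
  [0,5] N/S   <
    [0,1] "idea" : PP
    [1,5] (N/S)\PP   <
      [1,4] PP   <
        [1,2] "under" : N
        [2,4] PP\N   <
          [2,3] "in" : S
          [3,4] "every" : (PP\N)\S
      [4,5] "song" : ((N/S)\PP)\PP
  [5,6] "found" : S\(N/S)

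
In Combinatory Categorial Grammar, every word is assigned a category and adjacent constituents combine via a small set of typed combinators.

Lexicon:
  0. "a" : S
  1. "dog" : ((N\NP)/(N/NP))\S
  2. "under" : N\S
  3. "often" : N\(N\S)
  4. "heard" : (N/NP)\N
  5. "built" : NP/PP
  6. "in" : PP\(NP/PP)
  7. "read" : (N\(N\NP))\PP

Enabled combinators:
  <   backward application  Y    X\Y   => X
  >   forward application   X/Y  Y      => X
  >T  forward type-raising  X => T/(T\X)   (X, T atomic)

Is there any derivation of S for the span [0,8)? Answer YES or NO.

S ((N\NP)/(N/NP))\S N\S N\(N\S) (N/NP)\N NP/PP PP\(NP/PP) (N\(N\NP))\PP
CKY chart[0,8] = {N, N/(N\N), NP/(NP\N), PP/(PP\N), S/(S\N)}; S ∉ chart

NO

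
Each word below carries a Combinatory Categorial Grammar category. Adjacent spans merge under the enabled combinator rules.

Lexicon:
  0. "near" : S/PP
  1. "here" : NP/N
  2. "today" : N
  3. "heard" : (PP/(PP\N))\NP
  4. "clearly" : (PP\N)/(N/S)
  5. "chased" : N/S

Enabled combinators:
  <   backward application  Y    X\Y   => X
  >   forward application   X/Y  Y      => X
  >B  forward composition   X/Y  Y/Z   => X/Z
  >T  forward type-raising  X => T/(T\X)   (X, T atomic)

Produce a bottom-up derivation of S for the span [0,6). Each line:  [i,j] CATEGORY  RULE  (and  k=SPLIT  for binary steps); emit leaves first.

[0,6] S   >
  [0,1] "near" : S/PP
  [1,6] PP   >
    [1,4] PP/(PP\N)   <
      [1,3] NP   >
        [1,2] "here" : NP/N
        [2,3] "today" : N
      [3,4] "heard" : (PP/(PP\N))\NP
    [4,6] PP\N   >
      [4,5] "clearly" : (PP\N)/(N/S)
      [5,6] "chased" : N/S

[0,1] S/PP  lex  "near"
[1,2] NP/N  lex  "here"
[2,3] N  lex  "today"
[1,3] NP  >  k=2
[3,4] (PP/(PP\N))\NP  lex  "heard"
[1,4] PP/(PP\N)  <  k=3
[4,5] (PP\N)/(N/S)  lex  "clearly"
[5,6] N/S  lex  "chased"
[4,6] PP\N  >  k=5
[1,6] PP  >  k=4
[0,6] S  >  k=1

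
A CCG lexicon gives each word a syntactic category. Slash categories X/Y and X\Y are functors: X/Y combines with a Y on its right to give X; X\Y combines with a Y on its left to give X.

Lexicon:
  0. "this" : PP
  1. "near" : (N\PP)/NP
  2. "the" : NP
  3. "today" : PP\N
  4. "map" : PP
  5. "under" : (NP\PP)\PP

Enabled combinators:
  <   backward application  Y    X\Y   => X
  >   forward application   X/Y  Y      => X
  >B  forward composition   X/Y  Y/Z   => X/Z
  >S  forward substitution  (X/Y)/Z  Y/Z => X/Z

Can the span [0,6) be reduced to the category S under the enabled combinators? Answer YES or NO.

PP (N\PP)/NP NP PP\N PP (NP\PP)\PP
CKY chart[0,6] = {NP}; S ∉ chart

NO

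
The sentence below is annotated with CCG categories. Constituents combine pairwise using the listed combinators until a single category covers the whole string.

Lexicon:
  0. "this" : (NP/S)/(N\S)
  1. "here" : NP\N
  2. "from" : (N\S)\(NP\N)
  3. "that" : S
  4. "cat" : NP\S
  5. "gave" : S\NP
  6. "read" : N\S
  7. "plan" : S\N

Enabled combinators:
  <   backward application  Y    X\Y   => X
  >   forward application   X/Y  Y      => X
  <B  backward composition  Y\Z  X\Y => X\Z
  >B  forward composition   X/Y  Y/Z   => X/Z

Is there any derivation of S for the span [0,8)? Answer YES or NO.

(NP/S)/(N\S) NP\N (N\S)\(NP\N) S NP\S S\NP N\S S\N
CKY chart[0,8] = {NP}; S ∉ chart

NO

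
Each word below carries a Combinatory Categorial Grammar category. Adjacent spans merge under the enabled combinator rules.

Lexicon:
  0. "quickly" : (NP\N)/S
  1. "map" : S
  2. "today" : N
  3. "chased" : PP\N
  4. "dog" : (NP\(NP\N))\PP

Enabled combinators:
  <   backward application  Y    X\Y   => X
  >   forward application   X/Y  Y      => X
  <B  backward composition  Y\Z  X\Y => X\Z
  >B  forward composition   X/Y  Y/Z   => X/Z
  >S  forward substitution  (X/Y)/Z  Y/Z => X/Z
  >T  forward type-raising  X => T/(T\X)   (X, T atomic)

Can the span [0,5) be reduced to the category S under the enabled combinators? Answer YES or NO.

(NP\N)/S S N PP\N (NP\(NP\N))\PP
CKY chart[0,5] = {N/(N\NP), NP, NP/(NP\NP), PP/(PP\NP), S/(S\NP)}; S ∉ chart

NO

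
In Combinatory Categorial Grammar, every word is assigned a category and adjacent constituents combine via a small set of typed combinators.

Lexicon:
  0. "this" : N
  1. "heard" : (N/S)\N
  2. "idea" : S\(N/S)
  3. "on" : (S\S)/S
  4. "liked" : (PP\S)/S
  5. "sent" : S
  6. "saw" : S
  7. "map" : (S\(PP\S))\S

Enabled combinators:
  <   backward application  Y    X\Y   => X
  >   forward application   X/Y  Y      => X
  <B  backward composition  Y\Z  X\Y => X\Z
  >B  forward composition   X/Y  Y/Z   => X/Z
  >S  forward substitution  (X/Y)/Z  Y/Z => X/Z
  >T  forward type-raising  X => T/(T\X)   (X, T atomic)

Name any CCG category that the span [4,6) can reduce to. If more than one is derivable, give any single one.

PP\S

[0,8] S   <
  [0,1] "this" : N
  [1,8] S\N   <B
    [1,3] S\N   <B
      [1,2] "heard" : (N/S)\N
      [2,3] "idea" : S\(N/S)
    [3,8] S\S   >
      [3,4] "on" : (S\S)/S
      [4,8] S   <
        [4,6] PP\S   >
          [4,5] "liked" : (PP\S)/S
          [5,6] "sent" : S
        [6,8] S\(PP\S)   <
          [6,7] "saw" : S
          [7,8] "map" : (S\(PP\S))\S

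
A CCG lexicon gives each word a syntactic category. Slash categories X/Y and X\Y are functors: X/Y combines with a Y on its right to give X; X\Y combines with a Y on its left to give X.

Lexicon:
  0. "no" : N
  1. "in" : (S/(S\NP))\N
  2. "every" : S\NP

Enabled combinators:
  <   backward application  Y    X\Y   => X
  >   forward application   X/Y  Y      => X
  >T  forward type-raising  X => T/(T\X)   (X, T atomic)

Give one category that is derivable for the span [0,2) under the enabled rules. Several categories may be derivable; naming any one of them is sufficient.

[0,3] S   >
  [0,2] S/(S\NP)   <
    [0,1] "no" : N
    [1,2] "in" : (S/(S\NP))\N
  [2,3] "every" : S\NP

S/(S\NP)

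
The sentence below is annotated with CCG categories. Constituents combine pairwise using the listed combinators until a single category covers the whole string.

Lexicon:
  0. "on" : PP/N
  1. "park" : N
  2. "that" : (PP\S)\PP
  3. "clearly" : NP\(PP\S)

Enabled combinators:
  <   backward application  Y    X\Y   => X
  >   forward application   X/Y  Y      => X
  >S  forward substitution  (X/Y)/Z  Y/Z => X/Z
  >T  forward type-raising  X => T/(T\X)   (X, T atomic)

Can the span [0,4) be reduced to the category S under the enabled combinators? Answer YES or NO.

PP/N N (PP\S)\PP NP\(PP\S)
CKY chart[0,4] = {N/(N\NP), NP, NP/(NP\NP), PP/(PP\NP), S/(S\NP)}; S ∉ chart

NO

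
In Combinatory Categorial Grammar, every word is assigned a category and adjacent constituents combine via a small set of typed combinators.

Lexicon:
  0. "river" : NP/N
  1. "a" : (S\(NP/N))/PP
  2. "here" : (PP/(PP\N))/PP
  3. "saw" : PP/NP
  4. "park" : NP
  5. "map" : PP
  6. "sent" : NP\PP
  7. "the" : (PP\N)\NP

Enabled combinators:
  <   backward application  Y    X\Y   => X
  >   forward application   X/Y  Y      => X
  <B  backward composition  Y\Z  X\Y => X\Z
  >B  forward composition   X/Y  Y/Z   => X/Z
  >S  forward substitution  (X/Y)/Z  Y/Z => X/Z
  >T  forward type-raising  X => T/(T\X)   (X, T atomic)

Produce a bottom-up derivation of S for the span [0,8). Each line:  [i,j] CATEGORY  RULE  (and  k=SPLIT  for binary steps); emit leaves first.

[0,8] S   <
  [0,1] "river" : NP/N
  [1,8] S\(NP/N)   >
    [1,2] "a" : (S\(NP/N))/PP
    [2,8] PP   >
      [2,5] PP/(PP\N)   >
        [2,3] "here" : (PP/(PP\N))/PP
        [3,5] PP   >
          [3,4] "saw" : PP/NP
          [4,5] "park" : NP
      [5,8] PP\N   <
        [5,7] NP   <
          [5,6] "map" : PP
          [6,7] "sent" : NP\PP
        [7,8] "the" : (PP\N)\NP

[0,1] NP/N  lex  "river"
[1,2] (S\(NP/N))/PP  lex  "a"
[2,3] (PP/(PP\N))/PP  lex  "here"
[3,4] PP/NP  lex  "saw"
[4,5] NP  lex  "park"
[3,5] PP  >  k=4
[2,5] PP/(PP\N)  >  k=3
[5,6] PP  lex  "map"
[6,7] NP\PP  lex  "sent"
[5,7] NP  <  k=6
[7,8] (PP\N)\NP  lex  "the"
[5,8] PP\N  <  k=7
[2,8] PP  >  k=5
[1,8] S\(NP/N)  >  k=2
[0,8] S  <  k=1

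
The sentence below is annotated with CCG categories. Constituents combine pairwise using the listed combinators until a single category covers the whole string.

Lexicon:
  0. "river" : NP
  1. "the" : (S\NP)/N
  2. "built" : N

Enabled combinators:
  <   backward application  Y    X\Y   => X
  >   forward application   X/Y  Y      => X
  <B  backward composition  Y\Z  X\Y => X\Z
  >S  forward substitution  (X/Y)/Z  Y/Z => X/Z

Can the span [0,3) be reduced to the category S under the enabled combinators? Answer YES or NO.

YES

[0,3] S   <
  [0,1] "river" : NP
  [1,3] S\NP   >
    [1,2] "the" : (S\NP)/N
    [2,3] "built" : N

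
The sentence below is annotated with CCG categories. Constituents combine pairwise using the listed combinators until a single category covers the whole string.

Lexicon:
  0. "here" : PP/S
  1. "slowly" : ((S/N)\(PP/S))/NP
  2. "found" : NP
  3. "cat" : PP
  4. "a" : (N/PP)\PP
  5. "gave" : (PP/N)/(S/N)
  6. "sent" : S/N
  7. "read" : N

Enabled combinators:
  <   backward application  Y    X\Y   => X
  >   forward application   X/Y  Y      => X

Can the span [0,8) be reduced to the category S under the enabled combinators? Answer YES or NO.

[0,8] S   >
  [0,3] S/N   <
    [0,1] "here" : PP/S
    [1,3] (S/N)\(PP/S)   >
      [1,2] "slowly" : ((S/N)\(PP/S))/NP
      [2,3] "found" : NP
  [3,8] N   >
    [3,5] N/PP   <
      [3,4] "cat" : PP
      [4,5] "a" : (N/PP)\PP
    [5,8] PP   >
      [5,7] PP/N   >
        [5,6] "gave" : (PP/N)/(S/N)
        [6,7] "sent" : S/N
      [7,8] "read" : N

YES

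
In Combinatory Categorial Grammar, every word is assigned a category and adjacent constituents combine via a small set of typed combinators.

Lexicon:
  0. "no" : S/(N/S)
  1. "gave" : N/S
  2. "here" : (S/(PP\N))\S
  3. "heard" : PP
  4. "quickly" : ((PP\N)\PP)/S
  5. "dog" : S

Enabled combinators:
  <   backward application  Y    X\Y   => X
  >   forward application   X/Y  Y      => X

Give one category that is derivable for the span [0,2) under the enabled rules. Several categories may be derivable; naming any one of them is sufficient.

S

[0,6] S   >
  [0,3] S/(PP\N)   <
    [0,2] S   >
      [0,1] "no" : S/(N/S)
      [1,2] "gave" : N/S
    [2,3] "here" : (S/(PP\N))\S
  [3,6] PP\N   <
    [3,4] "heard" : PP
    [4,6] (PP\N)\PP   >
      [4,5] "quickly" : ((PP\N)\PP)/S
      [5,6] "dog" : S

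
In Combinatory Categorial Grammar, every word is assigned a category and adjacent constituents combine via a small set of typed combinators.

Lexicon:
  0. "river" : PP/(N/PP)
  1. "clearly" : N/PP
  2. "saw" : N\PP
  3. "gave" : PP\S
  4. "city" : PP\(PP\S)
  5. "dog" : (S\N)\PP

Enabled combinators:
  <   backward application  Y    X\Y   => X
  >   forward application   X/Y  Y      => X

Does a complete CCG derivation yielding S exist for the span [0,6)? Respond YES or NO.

YES

[0,6] S   <
  [0,3] N   <
    [0,2] PP   >
      [0,1] "river" : PP/(N/PP)
      [1,2] "clearly" : N/PP
    [2,3] "saw" : N\PP
  [3,6] S\N   <
    [3,5] PP   <
      [3,4] "gave" : PP\S
      [4,5] "city" : PP\(PP\S)
    [5,6] "dog" : (S\N)\PP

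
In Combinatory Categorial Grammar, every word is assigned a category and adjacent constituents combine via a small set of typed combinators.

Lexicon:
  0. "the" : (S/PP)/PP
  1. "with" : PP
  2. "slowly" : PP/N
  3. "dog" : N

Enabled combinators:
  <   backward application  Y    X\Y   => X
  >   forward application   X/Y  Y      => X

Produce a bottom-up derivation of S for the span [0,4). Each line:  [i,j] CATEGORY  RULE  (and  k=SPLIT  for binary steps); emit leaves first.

[0,1] (S/PP)/PP  lex  "the"
[1,2] PP  lex  "with"
[0,2] S/PP  >  k=1
[2,3] PP/N  lex  "slowly"
[3,4] N  lex  "dog"
[2,4] PP  >  k=3
[0,4] S  >  k=2

[0,4] S   >
  [0,2] S/PP   >
    [0,1] "the" : (S/PP)/PP
    [1,2] "with" : PP
  [2,4] PP   >
    [2,3] "slowly" : PP/N
    [3,4] "dog" : N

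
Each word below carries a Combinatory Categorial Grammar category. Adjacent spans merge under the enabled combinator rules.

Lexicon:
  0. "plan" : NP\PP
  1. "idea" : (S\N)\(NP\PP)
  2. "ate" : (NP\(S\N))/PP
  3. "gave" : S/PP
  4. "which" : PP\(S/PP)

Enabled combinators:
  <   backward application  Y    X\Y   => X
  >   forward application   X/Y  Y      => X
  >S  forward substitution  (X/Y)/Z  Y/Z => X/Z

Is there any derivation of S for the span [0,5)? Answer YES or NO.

NP\PP (S\N)\(NP\PP) (NP\(S\N))/PP S/PP PP\(S/PP)
CKY chart[0,5] = {NP}; S ∉ chart

NO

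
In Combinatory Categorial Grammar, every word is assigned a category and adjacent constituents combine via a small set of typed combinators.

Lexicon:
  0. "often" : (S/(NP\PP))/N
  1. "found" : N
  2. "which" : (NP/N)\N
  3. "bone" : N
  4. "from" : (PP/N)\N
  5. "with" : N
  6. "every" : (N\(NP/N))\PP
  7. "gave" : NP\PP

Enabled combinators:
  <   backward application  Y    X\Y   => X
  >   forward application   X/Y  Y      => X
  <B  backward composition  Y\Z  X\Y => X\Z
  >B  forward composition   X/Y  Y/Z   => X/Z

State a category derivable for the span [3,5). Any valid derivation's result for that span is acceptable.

PP/N

[0,8] S   >
  [0,7] S/(NP\PP)   >
    [0,1] "often" : (S/(NP\PP))/N
    [1,7] N   <
      [1,3] NP/N   <
        [1,2] "found" : N
        [2,3] "which" : (NP/N)\N
      [3,7] N\(NP/N)   <
        [3,6] PP   >
          [3,5] PP/N   <
            [3,4] "bone" : N
            [4,5] "from" : (PP/N)\N
          [5,6] "with" : N
        [6,7] "every" : (N\(NP/N))\PP
  [7,8] "gave" : NP\PP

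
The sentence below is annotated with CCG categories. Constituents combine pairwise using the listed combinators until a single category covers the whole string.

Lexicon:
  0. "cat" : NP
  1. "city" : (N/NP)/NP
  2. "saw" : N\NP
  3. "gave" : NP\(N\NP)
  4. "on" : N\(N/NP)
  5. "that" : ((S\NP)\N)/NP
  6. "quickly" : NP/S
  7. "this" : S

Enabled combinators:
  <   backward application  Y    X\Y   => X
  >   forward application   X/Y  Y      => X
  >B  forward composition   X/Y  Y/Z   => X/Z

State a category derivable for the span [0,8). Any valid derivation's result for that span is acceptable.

S

[0,8] S   <
  [0,1] "cat" : NP
  [1,8] S\NP   <
    [1,5] N   <
      [1,4] N/NP   >
        [1,2] "city" : (N/NP)/NP
        [2,4] NP   <
          [2,3] "saw" : N\NP
          [3,4] "gave" : NP\(N\NP)
      [4,5] "on" : N\(N/NP)
    [5,8] (S\NP)\N   >
      [5,6] "that" : ((S\NP)\N)/NP
      [6,8] NP   >
        [6,7] "quickly" : NP/S
        [7,8] "this" : S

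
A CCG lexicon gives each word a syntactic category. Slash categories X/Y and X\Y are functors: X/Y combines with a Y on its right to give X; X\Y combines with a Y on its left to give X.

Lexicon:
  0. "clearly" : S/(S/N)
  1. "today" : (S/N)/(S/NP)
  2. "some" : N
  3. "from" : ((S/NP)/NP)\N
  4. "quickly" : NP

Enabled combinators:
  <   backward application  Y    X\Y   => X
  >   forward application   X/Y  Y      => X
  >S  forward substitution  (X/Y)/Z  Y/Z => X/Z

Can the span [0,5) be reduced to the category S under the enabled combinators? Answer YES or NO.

[0,5] S   >
  [0,1] "clearly" : S/(S/N)
  [1,5] S/N   >
    [1,2] "today" : (S/N)/(S/NP)
    [2,5] S/NP   >
      [2,4] (S/NP)/NP   <
        [2,3] "some" : N
        [3,4] "from" : ((S/NP)/NP)\N
      [4,5] "quickly" : NP

YES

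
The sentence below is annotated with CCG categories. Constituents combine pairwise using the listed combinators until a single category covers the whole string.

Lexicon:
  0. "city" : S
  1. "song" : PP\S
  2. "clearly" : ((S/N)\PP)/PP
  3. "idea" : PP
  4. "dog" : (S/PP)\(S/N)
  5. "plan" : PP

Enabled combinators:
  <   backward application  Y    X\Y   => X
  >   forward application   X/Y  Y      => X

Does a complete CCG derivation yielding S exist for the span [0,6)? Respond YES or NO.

[0,6] S   >
  [0,5] S/PP   <
    [0,4] S/N   <
      [0,2] PP   <
        [0,1] "city" : S
        [1,2] "song" : PP\S
      [2,4] (S/N)\PP   >
        [2,3] "clearly" : ((S/N)\PP)/PP
        [3,4] "idea" : PP
    [4,5] "dog" : (S/PP)\(S/N)
  [5,6] "plan" : PP

YES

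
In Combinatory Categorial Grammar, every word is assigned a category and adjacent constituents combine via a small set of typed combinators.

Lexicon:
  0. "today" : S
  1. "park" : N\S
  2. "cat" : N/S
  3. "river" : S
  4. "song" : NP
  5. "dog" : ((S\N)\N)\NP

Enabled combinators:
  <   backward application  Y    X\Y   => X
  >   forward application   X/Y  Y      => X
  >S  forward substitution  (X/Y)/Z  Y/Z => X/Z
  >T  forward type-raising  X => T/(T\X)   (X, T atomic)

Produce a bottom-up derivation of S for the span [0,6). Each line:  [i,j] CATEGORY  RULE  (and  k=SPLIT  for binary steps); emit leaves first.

[0,6] S   <
  [0,2] N   <
    [0,1] "today" : S
    [1,2] "park" : N\S
  [2,6] S\N   <
    [2,4] N   >
      [2,3] "cat" : N/S
      [3,4] "river" : S
    [4,6] (S\N)\N   <
      [4,5] "song" : NP
      [5,6] "dog" : ((S\N)\N)\NP

[0,1] S  lex  "today"
[1,2] N\S  lex  "park"
[0,2] N  <  k=1
[2,3] N/S  lex  "cat"
[3,4] S  lex  "river"
[2,4] N  >  k=3
[4,5] NP  lex  "song"
[5,6] ((S\N)\N)\NP  lex  "dog"
[4,6] (S\N)\N  <  k=5
[2,6] S\N  <  k=4
[0,6] S  <  k=2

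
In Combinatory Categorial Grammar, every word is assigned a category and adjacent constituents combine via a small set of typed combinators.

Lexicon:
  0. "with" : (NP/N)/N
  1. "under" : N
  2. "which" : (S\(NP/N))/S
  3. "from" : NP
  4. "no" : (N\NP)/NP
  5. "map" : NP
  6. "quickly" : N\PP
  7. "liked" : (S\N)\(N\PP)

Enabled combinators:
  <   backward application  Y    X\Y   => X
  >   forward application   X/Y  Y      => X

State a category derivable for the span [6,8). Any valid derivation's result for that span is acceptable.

S\N

[0,8] S   <
  [0,2] NP/N   >
    [0,1] "with" : (NP/N)/N
    [1,2] "under" : N
  [2,8] S\(NP/N)   >
    [2,3] "which" : (S\(NP/N))/S
    [3,8] S   <
      [3,6] N   <
        [3,4] "from" : NP
        [4,6] N\NP   >
          [4,5] "no" : (N\NP)/NP
          [5,6] "map" : NP
      [6,8] S\N   <
        [6,7] "quickly" : N\PP
        [7,8] "liked" : (S\N)\(N\PP)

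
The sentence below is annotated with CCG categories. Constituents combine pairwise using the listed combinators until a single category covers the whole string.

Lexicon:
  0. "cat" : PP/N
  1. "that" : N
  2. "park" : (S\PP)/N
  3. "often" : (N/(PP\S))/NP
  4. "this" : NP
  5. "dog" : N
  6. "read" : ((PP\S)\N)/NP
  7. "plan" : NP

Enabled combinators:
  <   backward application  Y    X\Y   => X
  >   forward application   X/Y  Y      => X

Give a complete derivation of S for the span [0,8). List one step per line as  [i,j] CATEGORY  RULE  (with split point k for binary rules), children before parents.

[0,8] S   <
  [0,2] PP   >
    [0,1] "cat" : PP/N
    [1,2] "that" : N
  [2,8] S\PP   >
    [2,3] "park" : (S\PP)/N
    [3,8] N   >
      [3,5] N/(PP\S)   >
        [3,4] "often" : (N/(PP\S))/NP
        [4,5] "this" : NP
      [5,8] PP\S   <
        [5,6] "dog" : N
        [6,8] (PP\S)\N   >
          [6,7] "read" : ((PP\S)\N)/NP
          [7,8] "plan" : NP

[0,1] PP/N  lex  "cat"
[1,2] N  lex  "that"
[0,2] PP  >  k=1
[2,3] (S\PP)/N  lex  "park"
[3,4] (N/(PP\S))/NP  lex  "often"
[4,5] NP  lex  "this"
[3,5] N/(PP\S)  >  k=4
[5,6] N  lex  "dog"
[6,7] ((PP\S)\N)/NP  lex  "read"
[7,8] NP  lex  "plan"
[6,8] (PP\S)\N  >  k=7
[5,8] PP\S  <  k=6
[3,8] N  >  k=5
[2,8] S\PP  >  k=3
[0,8] S  <  k=2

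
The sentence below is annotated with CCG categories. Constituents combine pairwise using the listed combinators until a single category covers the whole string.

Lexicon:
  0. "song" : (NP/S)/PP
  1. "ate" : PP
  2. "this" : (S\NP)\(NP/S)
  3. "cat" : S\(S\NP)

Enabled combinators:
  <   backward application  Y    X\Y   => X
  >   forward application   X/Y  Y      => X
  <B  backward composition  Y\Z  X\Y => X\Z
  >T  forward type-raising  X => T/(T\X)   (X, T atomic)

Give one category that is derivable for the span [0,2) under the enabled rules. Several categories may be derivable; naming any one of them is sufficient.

NP/S

[0,4] S   <
  [0,3] S\NP   <
    [0,2] NP/S   >
      [0,1] "song" : (NP/S)/PP
      [1,2] "ate" : PP
    [2,3] "this" : (S\NP)\(NP/S)
  [3,4] "cat" : S\(S\NP)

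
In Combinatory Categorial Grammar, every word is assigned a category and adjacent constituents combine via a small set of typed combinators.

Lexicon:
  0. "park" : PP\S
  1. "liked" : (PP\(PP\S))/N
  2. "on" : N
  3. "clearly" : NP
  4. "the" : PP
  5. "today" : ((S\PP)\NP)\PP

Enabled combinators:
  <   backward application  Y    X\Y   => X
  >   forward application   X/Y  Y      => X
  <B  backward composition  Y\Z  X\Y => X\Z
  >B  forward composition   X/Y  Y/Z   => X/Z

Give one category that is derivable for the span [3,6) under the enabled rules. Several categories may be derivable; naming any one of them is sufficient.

[0,6] S   <
  [0,3] PP   <
    [0,1] "park" : PP\S
    [1,3] PP\(PP\S)   >
      [1,2] "liked" : (PP\(PP\S))/N
      [2,3] "on" : N
  [3,6] S\PP   <
    [3,4] "clearly" : NP
    [4,6] (S\PP)\NP   <
      [4,5] "the" : PP
      [5,6] "today" : ((S\PP)\NP)\PP

S\PP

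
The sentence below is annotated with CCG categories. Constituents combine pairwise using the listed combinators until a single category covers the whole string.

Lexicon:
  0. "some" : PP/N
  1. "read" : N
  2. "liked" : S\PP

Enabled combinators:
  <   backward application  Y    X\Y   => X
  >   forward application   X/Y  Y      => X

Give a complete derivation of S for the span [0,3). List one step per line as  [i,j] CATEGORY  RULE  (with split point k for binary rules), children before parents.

[0,3] S   <
  [0,2] PP   >
    [0,1] "some" : PP/N
    [1,2] "read" : N
  [2,3] "liked" : S\PP

[0,1] PP/N  lex  "some"
[1,2] N  lex  "read"
[0,2] PP  >  k=1
[2,3] S\PP  lex  "liked"
[0,3] S  <  k=2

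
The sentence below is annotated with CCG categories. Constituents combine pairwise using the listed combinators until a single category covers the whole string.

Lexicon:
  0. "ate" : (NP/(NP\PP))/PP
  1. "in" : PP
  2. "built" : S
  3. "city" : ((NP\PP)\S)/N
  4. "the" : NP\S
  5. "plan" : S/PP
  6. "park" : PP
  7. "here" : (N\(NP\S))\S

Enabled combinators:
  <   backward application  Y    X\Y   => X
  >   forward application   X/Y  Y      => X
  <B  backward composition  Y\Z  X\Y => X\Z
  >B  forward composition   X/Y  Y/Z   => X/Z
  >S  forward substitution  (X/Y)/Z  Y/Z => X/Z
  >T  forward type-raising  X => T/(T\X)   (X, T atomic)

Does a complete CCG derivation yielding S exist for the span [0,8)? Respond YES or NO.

(NP/(NP\PP))/PP PP S ((NP\PP)\S)/N NP\S S/PP PP (N\(NP\S))\S
CKY chart[0,8] = {(NP/(NP\PP))/(PP\NP), N/(N\NP), NP, NP/(NP\NP), PP/(PP\NP), S/(S\NP)}; S ∉ chart

NO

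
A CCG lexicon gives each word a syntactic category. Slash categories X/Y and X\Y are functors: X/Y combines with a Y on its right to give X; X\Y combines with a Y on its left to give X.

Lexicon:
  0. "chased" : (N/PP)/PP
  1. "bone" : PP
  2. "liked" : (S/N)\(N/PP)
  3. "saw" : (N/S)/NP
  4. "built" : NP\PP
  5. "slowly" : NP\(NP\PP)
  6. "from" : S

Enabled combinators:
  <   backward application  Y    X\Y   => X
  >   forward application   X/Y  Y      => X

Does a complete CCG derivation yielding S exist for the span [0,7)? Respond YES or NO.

[0,7] S   >
  [0,3] S/N   <
    [0,2] N/PP   >
      [0,1] "chased" : (N/PP)/PP
      [1,2] "bone" : PP
    [2,3] "liked" : (S/N)\(N/PP)
  [3,7] N   >
    [3,6] N/S   >
      [3,4] "saw" : (N/S)/NP
      [4,6] NP   <
        [4,5] "built" : NP\PP
        [5,6] "slowly" : NP\(NP\PP)
    [6,7] "from" : S

YES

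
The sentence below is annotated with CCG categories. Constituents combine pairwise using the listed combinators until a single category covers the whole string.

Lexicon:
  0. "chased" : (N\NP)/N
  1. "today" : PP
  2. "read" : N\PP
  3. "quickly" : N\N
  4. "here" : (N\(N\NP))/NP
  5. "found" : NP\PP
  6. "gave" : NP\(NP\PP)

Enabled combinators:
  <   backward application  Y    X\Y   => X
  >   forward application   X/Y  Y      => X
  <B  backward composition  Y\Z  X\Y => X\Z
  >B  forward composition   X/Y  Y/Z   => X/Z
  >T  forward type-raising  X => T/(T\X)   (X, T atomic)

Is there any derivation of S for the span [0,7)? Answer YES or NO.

NO

(N\NP)/N PP N\PP N\N (N\(N\NP))/NP NP\PP NP\(NP\PP)
CKY chart[0,7] = {N, N/(N\N), NP/(NP\N), PP/(PP\N), S/(S\N)}; S ∉ chart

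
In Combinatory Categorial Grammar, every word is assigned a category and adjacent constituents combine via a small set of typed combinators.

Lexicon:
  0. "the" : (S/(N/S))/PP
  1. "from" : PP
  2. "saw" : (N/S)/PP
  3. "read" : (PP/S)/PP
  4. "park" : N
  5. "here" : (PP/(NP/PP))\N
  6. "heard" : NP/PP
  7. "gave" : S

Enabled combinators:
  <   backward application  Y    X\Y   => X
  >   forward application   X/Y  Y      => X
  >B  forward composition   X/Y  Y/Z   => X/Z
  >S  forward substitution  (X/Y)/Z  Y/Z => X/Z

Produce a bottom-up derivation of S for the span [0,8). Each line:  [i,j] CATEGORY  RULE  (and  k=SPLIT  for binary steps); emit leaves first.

[0,1] (S/(N/S))/PP  lex  "the"
[1,2] PP  lex  "from"
[0,2] S/(N/S)  >  k=1
[2,3] (N/S)/PP  lex  "saw"
[0,3] S/PP  >B  k=2
[3,4] (PP/S)/PP  lex  "read"
[4,5] N  lex  "park"
[5,6] (PP/(NP/PP))\N  lex  "here"
[4,6] PP/(NP/PP)  <  k=5
[6,7] NP/PP  lex  "heard"
[4,7] PP  >  k=6
[3,7] PP/S  >  k=4
[7,8] S  lex  "gave"
[3,8] PP  >  k=7
[0,8] S  >  k=3

[0,8] S   >
  [0,3] S/PP   >B
    [0,2] S/(N/S)   >
      [0,1] "the" : (S/(N/S))/PP
      [1,2] "from" : PP
    [2,3] "saw" : (N/S)/PP
  [3,8] PP   >
    [3,7] PP/S   >
      [3,4] "read" : (PP/S)/PP
      [4,7] PP   >
        [4,6] PP/(NP/PP)   <
          [4,5] "park" : N
          [5,6] "here" : (PP/(NP/PP))\N
        [6,7] "heard" : NP/PP
    [7,8] "gave" : S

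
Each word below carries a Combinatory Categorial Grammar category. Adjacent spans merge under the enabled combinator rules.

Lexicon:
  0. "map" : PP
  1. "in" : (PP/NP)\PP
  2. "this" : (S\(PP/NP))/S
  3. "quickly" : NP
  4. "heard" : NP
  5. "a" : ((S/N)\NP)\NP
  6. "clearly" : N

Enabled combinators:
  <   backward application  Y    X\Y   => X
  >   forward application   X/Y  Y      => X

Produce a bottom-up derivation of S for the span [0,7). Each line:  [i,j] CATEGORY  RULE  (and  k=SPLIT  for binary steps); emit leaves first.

[0,1] PP  lex  "map"
[1,2] (PP/NP)\PP  lex  "in"
[0,2] PP/NP  <  k=1
[2,3] (S\(PP/NP))/S  lex  "this"
[3,4] NP  lex  "quickly"
[4,5] NP  lex  "heard"
[5,6] ((S/N)\NP)\NP  lex  "a"
[4,6] (S/N)\NP  <  k=5
[3,6] S/N  <  k=4
[6,7] N  lex  "clearly"
[3,7] S  >  k=6
[2,7] S\(PP/NP)  >  k=3
[0,7] S  <  k=2

[0,7] S   <
  [0,2] PP/NP   <
    [0,1] "map" : PP
    [1,2] "in" : (PP/NP)\PP
  [2,7] S\(PP/NP)   >
    [2,3] "this" : (S\(PP/NP))/S
    [3,7] S   >
      [3,6] S/N   <
        [3,4] "quickly" : NP
        [4,6] (S/N)\NP   <
          [4,5] "heard" : NP
          [5,6] "a" : ((S/N)\NP)\NP
      [6,7] "clearly" : N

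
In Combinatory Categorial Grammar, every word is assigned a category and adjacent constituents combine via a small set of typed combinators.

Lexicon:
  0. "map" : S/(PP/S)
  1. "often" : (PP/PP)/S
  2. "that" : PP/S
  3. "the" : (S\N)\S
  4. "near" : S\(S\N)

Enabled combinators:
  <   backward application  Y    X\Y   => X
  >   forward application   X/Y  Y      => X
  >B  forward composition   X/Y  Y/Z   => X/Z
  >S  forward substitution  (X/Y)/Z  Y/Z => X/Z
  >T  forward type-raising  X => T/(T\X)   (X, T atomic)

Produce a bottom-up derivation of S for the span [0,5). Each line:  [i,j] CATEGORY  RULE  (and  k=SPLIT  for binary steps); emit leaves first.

[0,1] S/(PP/S)  lex  "map"
[1,2] (PP/PP)/S  lex  "often"
[2,3] PP/S  lex  "that"
[1,3] PP/S  >S  k=2
[0,3] S  >  k=1
[3,4] (S\N)\S  lex  "the"
[0,4] S\N  <  k=3
[4,5] S\(S\N)  lex  "near"
[0,5] S  <  k=4

[0,5] S   <
  [0,4] S\N   <
    [0,3] S   >
      [0,1] "map" : S/(PP/S)
      [1,3] PP/S   >S
        [1,2] "often" : (PP/PP)/S
        [2,3] "that" : PP/S
    [3,4] "the" : (S\N)\S
  [4,5] "near" : S\(S\N)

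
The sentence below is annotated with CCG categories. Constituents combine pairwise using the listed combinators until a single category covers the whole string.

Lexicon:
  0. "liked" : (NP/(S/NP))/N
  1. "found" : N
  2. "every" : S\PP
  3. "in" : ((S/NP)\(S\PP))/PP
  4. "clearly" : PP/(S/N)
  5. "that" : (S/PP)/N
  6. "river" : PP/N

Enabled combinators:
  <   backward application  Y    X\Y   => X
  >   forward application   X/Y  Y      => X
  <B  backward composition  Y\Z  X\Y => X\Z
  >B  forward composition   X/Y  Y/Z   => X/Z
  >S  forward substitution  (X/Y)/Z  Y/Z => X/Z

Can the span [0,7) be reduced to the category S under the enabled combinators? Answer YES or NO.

NO

(NP/(S/NP))/N N S\PP ((S/NP)\(S\PP))/PP PP/(S/N) (S/PP)/N PP/N
CKY chart[0,7] = {NP}; S ∉ chart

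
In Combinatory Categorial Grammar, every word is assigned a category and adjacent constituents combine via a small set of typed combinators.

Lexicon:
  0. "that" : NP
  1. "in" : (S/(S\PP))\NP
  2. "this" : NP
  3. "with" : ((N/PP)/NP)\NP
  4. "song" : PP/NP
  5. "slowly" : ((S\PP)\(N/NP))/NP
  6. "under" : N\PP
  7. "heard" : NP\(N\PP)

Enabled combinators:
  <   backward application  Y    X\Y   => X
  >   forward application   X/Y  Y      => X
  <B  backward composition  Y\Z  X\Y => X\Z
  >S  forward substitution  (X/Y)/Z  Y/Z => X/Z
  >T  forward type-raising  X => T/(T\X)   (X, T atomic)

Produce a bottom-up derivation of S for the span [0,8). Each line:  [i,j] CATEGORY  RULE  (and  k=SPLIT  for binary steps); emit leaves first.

[0,8] S   >
  [0,2] S/(S\PP)   <
    [0,1] "that" : NP
    [1,2] "in" : (S/(S\PP))\NP
  [2,8] S\PP   <
    [2,5] N/NP   >S
      [2,4] (N/PP)/NP   <
        [2,3] "this" : NP
        [3,4] "with" : ((N/PP)/NP)\NP
      [4,5] "song" : PP/NP
    [5,8] (S\PP)\(N/NP)   >
      [5,6] "slowly" : ((S\PP)\(N/NP))/NP
      [6,8] NP   <
        [6,7] "under" : N\PP
        [7,8] "heard" : NP\(N\PP)

[0,1] NP  lex  "that"
[1,2] (S/(S\PP))\NP  lex  "in"
[0,2] S/(S\PP)  <  k=1
[2,3] NP  lex  "this"
[3,4] ((N/PP)/NP)\NP  lex  "with"
[2,4] (N/PP)/NP  <  k=3
[4,5] PP/NP  lex  "song"
[2,5] N/NP  >S  k=4
[5,6] ((S\PP)\(N/NP))/NP  lex  "slowly"
[6,7] N\PP  lex  "under"
[7,8] NP\(N\PP)  lex  "heard"
[6,8] NP  <  k=7
[5,8] (S\PP)\(N/NP)  >  k=6
[2,8] S\PP  <  k=5
[0,8] S  >  k=2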